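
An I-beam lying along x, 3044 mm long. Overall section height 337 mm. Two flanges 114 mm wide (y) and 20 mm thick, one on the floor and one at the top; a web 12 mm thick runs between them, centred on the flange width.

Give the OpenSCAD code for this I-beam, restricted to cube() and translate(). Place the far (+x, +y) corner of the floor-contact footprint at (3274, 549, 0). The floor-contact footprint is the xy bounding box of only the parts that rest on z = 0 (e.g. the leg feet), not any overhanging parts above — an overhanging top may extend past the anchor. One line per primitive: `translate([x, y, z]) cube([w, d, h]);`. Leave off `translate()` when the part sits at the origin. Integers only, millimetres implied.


translate([230, 435, 0]) cube([3044, 114, 20]);
translate([230, 486, 20]) cube([3044, 12, 297]);
translate([230, 435, 317]) cube([3044, 114, 20]);


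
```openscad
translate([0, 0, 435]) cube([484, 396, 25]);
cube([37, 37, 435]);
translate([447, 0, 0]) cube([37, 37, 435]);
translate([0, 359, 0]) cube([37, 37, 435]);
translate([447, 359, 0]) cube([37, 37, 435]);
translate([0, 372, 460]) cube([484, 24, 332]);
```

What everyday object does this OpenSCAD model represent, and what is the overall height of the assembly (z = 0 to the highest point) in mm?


A chair. The overall height is 792 mm.

A slab on four corner posts with a tall panel at the back — a chair. The seat slab sits at z = 435 with thickness 25, and the 332 mm backrest starts at the seat top, so the overall height is 435 + 25 + 332 = 792 mm.


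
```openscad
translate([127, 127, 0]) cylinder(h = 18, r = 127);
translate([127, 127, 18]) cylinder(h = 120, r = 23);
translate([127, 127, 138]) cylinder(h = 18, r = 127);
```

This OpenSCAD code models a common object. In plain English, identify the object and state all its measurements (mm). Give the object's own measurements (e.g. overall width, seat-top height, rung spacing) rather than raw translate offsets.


A spool: two coaxial disc flanges of radius 127 mm and thickness 18 mm, joined by a core cylinder of radius 23 mm and height 120 mm. The lower flange rests on z = 0 and the three cylinders share a vertical axis.


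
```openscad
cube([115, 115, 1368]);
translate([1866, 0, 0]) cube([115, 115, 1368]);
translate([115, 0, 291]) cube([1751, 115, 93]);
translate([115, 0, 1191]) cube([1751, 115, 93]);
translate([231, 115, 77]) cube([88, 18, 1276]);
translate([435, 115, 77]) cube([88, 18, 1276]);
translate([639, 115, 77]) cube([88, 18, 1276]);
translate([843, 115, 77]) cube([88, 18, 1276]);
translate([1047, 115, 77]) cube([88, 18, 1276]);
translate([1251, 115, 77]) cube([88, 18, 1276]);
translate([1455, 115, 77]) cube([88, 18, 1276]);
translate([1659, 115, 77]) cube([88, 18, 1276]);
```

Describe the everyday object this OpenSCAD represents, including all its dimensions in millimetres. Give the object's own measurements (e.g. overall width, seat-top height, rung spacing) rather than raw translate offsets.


A fence section. Two 115×115 mm posts, 1368 mm tall, stand on the floor with a clear span of 1751 mm between their inner faces. Two horizontal rails of 115×93 mm section span the gap between the posts with their undersides at z = 291 mm and z = 1191 mm, flush with the posts' −y face. 8 pickets, each 88 mm wide, 18 mm thick and 1276 mm tall, are fixed to the +y face of the rails with their bottoms at z = 77 mm, spaced across the span with a 116 mm gap after the −x post and between neighbouring pickets, with 119 mm left before the +x post.


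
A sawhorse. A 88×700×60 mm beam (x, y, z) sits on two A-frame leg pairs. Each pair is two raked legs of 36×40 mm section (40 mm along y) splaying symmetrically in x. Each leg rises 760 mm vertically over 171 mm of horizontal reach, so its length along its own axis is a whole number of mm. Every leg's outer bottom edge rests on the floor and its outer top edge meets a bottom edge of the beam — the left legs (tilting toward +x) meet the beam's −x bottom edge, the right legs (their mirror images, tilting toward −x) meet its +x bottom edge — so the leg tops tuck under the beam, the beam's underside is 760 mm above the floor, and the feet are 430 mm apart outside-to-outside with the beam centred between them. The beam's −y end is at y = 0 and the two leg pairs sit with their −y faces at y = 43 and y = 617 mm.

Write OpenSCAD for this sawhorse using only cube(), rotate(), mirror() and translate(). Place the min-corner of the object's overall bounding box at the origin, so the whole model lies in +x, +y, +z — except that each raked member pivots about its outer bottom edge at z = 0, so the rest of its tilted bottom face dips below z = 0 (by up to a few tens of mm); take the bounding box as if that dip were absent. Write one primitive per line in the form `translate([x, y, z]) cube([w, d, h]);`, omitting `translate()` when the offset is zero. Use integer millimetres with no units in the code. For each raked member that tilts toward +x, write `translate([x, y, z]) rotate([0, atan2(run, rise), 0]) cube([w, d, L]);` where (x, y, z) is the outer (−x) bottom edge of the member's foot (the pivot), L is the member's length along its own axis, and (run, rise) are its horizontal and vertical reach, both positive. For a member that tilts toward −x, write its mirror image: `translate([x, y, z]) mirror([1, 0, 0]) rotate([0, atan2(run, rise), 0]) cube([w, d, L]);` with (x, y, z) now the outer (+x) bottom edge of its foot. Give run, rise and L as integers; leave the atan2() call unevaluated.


translate([171, 0, 760]) cube([88, 700, 60]);
translate([0, 43, 0]) rotate([0, atan2(171, 760), 0]) cube([36, 40, 779]);
translate([430, 43, 0]) mirror([1, 0, 0]) rotate([0, atan2(171, 760), 0]) cube([36, 40, 779]);
translate([0, 617, 0]) rotate([0, atan2(171, 760), 0]) cube([36, 40, 779]);
translate([430, 617, 0]) mirror([1, 0, 0]) rotate([0, atan2(171, 760), 0]) cube([36, 40, 779]);


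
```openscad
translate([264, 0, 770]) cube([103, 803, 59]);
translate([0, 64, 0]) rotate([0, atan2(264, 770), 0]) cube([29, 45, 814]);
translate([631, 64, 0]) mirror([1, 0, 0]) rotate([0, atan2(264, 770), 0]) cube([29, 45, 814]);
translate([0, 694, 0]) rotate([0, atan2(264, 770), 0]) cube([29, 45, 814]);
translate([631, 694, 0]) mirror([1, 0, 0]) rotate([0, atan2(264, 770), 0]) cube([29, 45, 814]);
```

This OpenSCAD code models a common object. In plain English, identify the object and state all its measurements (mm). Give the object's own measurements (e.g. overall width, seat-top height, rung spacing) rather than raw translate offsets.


A sawhorse. A 103×803×59 mm beam (x, y, z) sits on two A-frame leg pairs. Each pair is two raked legs of 29×45 mm section (45 mm along y) splaying symmetrically in x. Each leg rises 770 mm vertically over 264 mm of horizontal reach and is 814 mm long along its own axis. Every leg's outer bottom edge rests on the floor and its outer top edge meets a bottom edge of the beam — the left legs (tilting toward +x) meet the beam's −x bottom edge, the right legs (their mirror images, tilting toward −x) meet its +x bottom edge — so the leg tops tuck under the beam, the beam's underside is 770 mm above the floor, and the feet are 631 mm apart outside-to-outside with the beam centred between them. The two leg pairs are set in 64 mm from either end of the beam.


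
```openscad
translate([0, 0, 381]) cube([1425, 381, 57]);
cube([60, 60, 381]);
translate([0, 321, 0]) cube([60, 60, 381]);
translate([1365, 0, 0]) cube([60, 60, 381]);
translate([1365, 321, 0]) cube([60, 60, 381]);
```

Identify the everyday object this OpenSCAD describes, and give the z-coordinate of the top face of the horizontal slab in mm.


A bench. The seat-top height is 438 mm.

A long slab on four corner posts — a bench. The slab sits at z = 381 with thickness 57, so the top is 381 + 57 = 438 mm.


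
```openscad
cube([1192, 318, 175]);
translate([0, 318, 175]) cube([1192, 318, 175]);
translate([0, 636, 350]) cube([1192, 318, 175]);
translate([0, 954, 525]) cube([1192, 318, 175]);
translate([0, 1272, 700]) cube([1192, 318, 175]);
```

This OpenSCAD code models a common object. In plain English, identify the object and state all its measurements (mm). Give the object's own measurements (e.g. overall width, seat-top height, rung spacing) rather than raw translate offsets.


A straight staircase of 5 solid steps. Each step is 1192 mm wide (x), 318 mm deep (y, the going) and 175 mm tall (the rise). The first step rests on the floor; each subsequent step sits one going further in +y and one rise higher in +z, directly behind and above the previous step with no overlap.


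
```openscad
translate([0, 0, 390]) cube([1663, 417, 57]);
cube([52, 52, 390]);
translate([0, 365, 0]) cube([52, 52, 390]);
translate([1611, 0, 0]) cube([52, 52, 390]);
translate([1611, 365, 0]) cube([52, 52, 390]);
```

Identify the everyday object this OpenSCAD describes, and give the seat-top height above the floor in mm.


A bench. The seat-top height is 447 mm.

A long slab on four corner posts — a bench. The slab sits at z = 390 with thickness 57, so the top is 390 + 57 = 447 mm.


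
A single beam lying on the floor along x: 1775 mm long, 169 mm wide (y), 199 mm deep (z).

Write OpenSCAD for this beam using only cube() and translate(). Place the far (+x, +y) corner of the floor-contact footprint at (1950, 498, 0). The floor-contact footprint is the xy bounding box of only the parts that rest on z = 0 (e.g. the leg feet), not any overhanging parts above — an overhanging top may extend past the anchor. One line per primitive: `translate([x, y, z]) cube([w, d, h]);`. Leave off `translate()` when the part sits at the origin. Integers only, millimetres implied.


translate([175, 329, 0]) cube([1775, 169, 199]);


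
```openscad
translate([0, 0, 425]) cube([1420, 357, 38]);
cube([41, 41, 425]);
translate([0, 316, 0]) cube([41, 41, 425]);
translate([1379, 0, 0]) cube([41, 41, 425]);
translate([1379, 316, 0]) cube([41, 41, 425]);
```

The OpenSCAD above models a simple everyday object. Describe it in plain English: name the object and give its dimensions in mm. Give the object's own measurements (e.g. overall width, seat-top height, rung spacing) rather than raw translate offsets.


A long wooden bench with a 1420 mm (x) × 357 mm (y) seat, 38 mm thick, its top surface 463 mm above the floor. Four 41 mm square legs at the seat corners, flush with the edges, run from z = 0 to the seat underside.


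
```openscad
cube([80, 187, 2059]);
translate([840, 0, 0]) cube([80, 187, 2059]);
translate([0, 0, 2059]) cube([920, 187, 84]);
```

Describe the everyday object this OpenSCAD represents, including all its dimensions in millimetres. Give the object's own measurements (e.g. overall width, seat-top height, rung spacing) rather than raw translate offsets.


A door frame. The clear opening is 760 mm wide and 2059 mm high. Two 80 mm wide jambs, 187 mm deep, stand either side of the opening from the floor to the top of the opening. A 84 mm thick head sits across the top of both jambs, spanning the full outside width of the frame.


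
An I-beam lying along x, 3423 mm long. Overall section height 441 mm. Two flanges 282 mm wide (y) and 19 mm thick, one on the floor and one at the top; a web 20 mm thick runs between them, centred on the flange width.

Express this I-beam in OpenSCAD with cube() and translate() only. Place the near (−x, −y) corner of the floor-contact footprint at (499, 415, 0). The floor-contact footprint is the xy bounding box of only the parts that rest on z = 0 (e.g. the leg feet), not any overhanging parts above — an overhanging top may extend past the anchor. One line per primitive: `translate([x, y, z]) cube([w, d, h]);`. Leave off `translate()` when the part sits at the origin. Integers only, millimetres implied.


translate([499, 415, 0]) cube([3423, 282, 19]);
translate([499, 546, 19]) cube([3423, 20, 403]);
translate([499, 415, 422]) cube([3423, 282, 19]);


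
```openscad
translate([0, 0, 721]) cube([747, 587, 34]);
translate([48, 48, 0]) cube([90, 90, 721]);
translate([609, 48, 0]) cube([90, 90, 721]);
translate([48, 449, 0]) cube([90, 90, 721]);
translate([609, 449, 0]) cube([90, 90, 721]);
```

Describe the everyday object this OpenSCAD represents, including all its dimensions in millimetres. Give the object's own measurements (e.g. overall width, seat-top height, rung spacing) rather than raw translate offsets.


A rectangular dining table. The top is 747×587×34 mm with its upper surface at z = 755 mm. It stands on four 90×90 mm square legs, each inset 48 mm from the nearest pair of top edges, running from the floor to the underside of the top.


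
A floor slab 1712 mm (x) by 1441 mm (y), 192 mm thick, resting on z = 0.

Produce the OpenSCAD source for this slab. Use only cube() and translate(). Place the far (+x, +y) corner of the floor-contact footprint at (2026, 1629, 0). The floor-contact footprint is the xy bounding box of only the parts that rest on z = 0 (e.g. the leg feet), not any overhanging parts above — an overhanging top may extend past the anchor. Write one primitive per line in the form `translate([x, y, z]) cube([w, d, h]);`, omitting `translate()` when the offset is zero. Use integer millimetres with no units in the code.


translate([314, 188, 0]) cube([1712, 1441, 192]);


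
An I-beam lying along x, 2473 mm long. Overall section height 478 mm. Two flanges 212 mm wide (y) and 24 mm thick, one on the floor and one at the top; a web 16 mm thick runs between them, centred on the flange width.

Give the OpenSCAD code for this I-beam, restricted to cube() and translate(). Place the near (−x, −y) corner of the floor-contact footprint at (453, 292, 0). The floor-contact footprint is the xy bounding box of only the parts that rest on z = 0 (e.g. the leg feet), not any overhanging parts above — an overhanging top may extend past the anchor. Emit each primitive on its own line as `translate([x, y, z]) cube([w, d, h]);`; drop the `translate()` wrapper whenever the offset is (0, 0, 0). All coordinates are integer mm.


translate([453, 292, 0]) cube([2473, 212, 24]);
translate([453, 390, 24]) cube([2473, 16, 430]);
translate([453, 292, 454]) cube([2473, 212, 24]);


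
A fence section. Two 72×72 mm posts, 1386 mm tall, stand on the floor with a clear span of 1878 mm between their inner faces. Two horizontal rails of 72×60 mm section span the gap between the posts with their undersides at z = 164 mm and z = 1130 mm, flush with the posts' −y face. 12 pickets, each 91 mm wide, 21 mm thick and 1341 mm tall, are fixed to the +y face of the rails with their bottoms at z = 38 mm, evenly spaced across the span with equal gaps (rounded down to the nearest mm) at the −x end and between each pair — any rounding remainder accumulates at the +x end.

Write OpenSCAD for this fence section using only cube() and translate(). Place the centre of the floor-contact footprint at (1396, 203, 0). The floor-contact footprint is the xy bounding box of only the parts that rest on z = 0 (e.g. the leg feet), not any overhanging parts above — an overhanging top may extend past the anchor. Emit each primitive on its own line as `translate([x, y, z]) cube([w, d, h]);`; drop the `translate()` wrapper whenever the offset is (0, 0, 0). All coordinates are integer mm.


translate([385, 167, 0]) cube([72, 72, 1386]);
translate([2335, 167, 0]) cube([72, 72, 1386]);
translate([457, 167, 164]) cube([1878, 72, 60]);
translate([457, 167, 1130]) cube([1878, 72, 60]);
translate([517, 239, 38]) cube([91, 21, 1341]);
translate([668, 239, 38]) cube([91, 21, 1341]);
translate([819, 239, 38]) cube([91, 21, 1341]);
translate([970, 239, 38]) cube([91, 21, 1341]);
translate([1121, 239, 38]) cube([91, 21, 1341]);
translate([1272, 239, 38]) cube([91, 21, 1341]);
translate([1423, 239, 38]) cube([91, 21, 1341]);
translate([1574, 239, 38]) cube([91, 21, 1341]);
translate([1725, 239, 38]) cube([91, 21, 1341]);
translate([1876, 239, 38]) cube([91, 21, 1341]);
translate([2027, 239, 38]) cube([91, 21, 1341]);
translate([2178, 239, 38]) cube([91, 21, 1341]);


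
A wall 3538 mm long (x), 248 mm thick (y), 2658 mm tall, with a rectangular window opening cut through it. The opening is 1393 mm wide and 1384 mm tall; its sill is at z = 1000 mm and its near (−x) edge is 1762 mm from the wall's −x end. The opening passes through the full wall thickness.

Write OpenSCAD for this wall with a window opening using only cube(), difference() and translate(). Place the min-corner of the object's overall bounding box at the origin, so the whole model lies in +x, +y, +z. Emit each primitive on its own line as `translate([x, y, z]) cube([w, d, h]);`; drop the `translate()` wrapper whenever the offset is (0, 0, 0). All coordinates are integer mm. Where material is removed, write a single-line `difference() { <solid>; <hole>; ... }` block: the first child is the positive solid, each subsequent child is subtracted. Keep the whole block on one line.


difference() { cube([3538, 248, 2658]); translate([1762, 0, 1000]) cube([1393, 248, 1384]); }


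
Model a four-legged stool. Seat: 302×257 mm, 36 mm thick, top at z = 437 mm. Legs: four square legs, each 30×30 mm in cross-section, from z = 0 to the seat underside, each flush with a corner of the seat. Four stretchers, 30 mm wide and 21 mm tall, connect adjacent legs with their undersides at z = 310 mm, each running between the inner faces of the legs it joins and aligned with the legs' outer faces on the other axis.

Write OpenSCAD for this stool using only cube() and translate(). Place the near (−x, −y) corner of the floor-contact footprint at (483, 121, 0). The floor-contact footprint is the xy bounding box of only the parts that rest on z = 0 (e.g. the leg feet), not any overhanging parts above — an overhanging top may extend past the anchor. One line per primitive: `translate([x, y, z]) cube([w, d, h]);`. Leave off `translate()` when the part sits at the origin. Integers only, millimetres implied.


translate([483, 121, 401]) cube([302, 257, 36]);
translate([483, 121, 0]) cube([30, 30, 401]);
translate([755, 121, 0]) cube([30, 30, 401]);
translate([483, 348, 0]) cube([30, 30, 401]);
translate([755, 348, 0]) cube([30, 30, 401]);
translate([513, 121, 310]) cube([242, 30, 21]);
translate([513, 348, 310]) cube([242, 30, 21]);
translate([483, 151, 310]) cube([30, 197, 21]);
translate([755, 151, 310]) cube([30, 197, 21]);


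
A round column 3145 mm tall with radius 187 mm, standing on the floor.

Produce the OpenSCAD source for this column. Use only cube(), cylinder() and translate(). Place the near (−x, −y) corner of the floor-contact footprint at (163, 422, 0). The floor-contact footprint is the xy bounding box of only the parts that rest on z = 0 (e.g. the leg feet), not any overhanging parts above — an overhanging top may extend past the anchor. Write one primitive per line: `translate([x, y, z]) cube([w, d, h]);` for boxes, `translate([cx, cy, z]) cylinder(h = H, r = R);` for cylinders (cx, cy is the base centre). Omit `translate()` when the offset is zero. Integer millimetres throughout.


translate([350, 609, 0]) cylinder(h = 3145, r = 187);


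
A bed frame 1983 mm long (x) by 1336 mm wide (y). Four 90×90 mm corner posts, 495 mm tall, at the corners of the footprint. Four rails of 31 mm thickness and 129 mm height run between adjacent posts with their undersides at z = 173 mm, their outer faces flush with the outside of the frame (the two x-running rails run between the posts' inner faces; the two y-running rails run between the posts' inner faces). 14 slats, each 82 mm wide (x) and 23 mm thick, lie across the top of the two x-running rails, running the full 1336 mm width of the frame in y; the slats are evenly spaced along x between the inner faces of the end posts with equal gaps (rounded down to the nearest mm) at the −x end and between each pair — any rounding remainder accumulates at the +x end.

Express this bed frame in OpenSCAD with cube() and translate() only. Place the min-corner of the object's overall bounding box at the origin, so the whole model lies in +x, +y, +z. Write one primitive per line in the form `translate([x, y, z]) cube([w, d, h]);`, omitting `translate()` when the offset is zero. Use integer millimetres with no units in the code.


cube([90, 90, 495]);
translate([0, 1246, 0]) cube([90, 90, 495]);
translate([1893, 0, 0]) cube([90, 90, 495]);
translate([1893, 1246, 0]) cube([90, 90, 495]);
translate([90, 0, 173]) cube([1803, 31, 129]);
translate([90, 1305, 173]) cube([1803, 31, 129]);
translate([0, 90, 173]) cube([31, 1156, 129]);
translate([1952, 90, 173]) cube([31, 1156, 129]);
translate([133, 0, 302]) cube([82, 1336, 23]);
translate([258, 0, 302]) cube([82, 1336, 23]);
translate([383, 0, 302]) cube([82, 1336, 23]);
translate([508, 0, 302]) cube([82, 1336, 23]);
translate([633, 0, 302]) cube([82, 1336, 23]);
translate([758, 0, 302]) cube([82, 1336, 23]);
translate([883, 0, 302]) cube([82, 1336, 23]);
translate([1008, 0, 302]) cube([82, 1336, 23]);
translate([1133, 0, 302]) cube([82, 1336, 23]);
translate([1258, 0, 302]) cube([82, 1336, 23]);
translate([1383, 0, 302]) cube([82, 1336, 23]);
translate([1508, 0, 302]) cube([82, 1336, 23]);
translate([1633, 0, 302]) cube([82, 1336, 23]);
translate([1758, 0, 302]) cube([82, 1336, 23]);


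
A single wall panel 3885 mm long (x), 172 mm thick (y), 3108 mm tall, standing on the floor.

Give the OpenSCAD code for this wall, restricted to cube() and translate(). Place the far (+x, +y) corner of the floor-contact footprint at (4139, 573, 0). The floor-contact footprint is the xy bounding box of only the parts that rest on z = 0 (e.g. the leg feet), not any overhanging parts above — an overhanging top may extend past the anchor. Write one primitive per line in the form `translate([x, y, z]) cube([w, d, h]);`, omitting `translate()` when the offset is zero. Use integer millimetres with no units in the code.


translate([254, 401, 0]) cube([3885, 172, 3108]);


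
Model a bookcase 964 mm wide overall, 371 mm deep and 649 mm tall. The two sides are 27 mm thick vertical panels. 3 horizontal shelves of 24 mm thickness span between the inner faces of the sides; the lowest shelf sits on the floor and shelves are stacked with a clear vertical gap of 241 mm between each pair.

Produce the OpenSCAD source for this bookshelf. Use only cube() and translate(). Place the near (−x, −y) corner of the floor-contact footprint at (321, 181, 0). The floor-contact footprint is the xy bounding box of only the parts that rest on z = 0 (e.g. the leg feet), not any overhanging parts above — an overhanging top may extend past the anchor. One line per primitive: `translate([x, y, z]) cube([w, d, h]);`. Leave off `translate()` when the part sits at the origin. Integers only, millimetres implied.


translate([321, 181, 0]) cube([27, 371, 649]);
translate([1258, 181, 0]) cube([27, 371, 649]);
translate([348, 181, 0]) cube([910, 371, 24]);
translate([348, 181, 265]) cube([910, 371, 24]);
translate([348, 181, 530]) cube([910, 371, 24]);


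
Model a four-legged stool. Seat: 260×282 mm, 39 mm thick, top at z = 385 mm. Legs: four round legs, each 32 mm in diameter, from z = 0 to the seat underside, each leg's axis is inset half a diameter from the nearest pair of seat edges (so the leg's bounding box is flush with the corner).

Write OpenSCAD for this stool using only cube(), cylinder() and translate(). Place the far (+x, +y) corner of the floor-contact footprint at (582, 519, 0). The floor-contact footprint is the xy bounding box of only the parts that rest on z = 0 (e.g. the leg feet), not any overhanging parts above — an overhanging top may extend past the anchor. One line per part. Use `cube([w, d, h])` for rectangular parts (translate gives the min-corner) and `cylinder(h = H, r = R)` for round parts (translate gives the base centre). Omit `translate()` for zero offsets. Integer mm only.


translate([322, 237, 346]) cube([260, 282, 39]);
translate([338, 253, 0]) cylinder(h = 346, r = 16);
translate([566, 253, 0]) cylinder(h = 346, r = 16);
translate([338, 503, 0]) cylinder(h = 346, r = 16);
translate([566, 503, 0]) cylinder(h = 346, r = 16);


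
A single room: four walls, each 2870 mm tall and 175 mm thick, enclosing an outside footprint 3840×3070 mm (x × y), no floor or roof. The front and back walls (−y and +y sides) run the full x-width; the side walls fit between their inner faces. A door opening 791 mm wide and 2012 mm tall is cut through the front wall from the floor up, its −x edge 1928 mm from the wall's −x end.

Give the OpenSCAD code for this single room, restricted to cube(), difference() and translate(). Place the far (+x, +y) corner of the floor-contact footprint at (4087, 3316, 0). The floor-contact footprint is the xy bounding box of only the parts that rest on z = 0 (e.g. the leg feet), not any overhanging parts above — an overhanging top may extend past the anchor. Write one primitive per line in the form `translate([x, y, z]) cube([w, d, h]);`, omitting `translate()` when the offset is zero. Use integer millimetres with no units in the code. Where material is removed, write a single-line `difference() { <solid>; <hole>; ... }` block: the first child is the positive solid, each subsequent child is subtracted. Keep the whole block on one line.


difference() { translate([247, 246, 0]) cube([3840, 175, 2870]); translate([2175, 246, 0]) cube([791, 175, 2012]); }
translate([247, 3141, 0]) cube([3840, 175, 2870]);
translate([247, 421, 0]) cube([175, 2720, 2870]);
translate([3912, 421, 0]) cube([175, 2720, 2870]);


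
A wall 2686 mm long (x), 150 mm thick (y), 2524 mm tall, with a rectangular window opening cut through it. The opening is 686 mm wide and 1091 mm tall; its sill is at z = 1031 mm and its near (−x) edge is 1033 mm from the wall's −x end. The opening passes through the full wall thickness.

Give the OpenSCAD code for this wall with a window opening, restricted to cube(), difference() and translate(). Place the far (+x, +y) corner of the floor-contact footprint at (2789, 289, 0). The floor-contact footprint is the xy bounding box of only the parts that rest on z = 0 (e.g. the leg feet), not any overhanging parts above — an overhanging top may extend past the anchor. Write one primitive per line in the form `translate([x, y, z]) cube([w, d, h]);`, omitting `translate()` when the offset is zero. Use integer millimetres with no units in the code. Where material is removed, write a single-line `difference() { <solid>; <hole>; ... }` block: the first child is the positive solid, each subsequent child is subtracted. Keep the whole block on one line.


difference() { translate([103, 139, 0]) cube([2686, 150, 2524]); translate([1136, 139, 1031]) cube([686, 150, 1091]); }


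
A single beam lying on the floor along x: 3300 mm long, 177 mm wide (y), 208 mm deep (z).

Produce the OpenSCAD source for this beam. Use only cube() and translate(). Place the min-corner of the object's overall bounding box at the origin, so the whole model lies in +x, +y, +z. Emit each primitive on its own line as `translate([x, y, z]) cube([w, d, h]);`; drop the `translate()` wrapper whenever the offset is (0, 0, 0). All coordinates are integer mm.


cube([3300, 177, 208]);


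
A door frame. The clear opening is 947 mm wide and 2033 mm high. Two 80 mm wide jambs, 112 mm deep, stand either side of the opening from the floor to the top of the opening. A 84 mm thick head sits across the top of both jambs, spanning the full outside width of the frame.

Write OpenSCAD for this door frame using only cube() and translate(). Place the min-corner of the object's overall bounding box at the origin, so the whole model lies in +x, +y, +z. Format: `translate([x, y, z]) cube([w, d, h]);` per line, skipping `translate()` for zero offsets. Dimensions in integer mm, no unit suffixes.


cube([80, 112, 2033]);
translate([1027, 0, 0]) cube([80, 112, 2033]);
translate([0, 0, 2033]) cube([1107, 112, 84]);


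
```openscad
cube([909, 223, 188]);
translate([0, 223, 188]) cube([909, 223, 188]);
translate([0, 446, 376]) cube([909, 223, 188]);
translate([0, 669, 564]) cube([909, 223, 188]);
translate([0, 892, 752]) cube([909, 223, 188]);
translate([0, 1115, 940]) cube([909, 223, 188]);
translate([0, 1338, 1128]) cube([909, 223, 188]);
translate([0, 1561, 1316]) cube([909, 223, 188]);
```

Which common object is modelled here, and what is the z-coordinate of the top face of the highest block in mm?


A staircase. The total rise is 1504 mm.

8 identical blocks, each offset up and back from the previous — a staircase. Each step is 188 mm tall and there are 8 of them, so the total rise is 8 × 188 = 1504 mm.


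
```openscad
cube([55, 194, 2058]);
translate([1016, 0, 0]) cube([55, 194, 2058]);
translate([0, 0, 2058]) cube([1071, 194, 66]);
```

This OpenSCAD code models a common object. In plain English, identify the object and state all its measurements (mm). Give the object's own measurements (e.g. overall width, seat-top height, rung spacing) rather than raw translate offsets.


A door frame. The clear opening is 961 mm wide and 2058 mm high. Two 55 mm wide jambs, 194 mm deep, stand either side of the opening from the floor to the top of the opening. A 66 mm thick head sits across the top of both jambs, spanning the full outside width of the frame.


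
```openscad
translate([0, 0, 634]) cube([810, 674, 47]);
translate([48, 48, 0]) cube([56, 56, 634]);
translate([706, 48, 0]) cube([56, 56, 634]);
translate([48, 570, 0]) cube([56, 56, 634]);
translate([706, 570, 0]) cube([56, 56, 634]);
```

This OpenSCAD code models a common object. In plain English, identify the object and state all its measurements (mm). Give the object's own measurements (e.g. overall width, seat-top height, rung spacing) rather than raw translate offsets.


A table: top 810 mm (x) × 674 mm (y), 47 mm thick, upper face at z = 681 mm, on four 56×56 mm square legs, each inset 48 mm from the nearest pair of top edges from z = 0 to the bottom of the top.


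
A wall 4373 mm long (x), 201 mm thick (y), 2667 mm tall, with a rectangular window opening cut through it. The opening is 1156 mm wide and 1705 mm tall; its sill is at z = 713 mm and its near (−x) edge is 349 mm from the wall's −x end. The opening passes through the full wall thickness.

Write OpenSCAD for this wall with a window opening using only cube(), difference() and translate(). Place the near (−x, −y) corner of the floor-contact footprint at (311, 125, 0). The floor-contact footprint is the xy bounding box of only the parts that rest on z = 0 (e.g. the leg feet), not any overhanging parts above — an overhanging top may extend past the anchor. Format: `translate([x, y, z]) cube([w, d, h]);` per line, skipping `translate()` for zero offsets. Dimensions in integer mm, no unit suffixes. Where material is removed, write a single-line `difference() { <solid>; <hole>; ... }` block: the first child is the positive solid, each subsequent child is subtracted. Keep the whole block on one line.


difference() { translate([311, 125, 0]) cube([4373, 201, 2667]); translate([660, 125, 713]) cube([1156, 201, 1705]); }


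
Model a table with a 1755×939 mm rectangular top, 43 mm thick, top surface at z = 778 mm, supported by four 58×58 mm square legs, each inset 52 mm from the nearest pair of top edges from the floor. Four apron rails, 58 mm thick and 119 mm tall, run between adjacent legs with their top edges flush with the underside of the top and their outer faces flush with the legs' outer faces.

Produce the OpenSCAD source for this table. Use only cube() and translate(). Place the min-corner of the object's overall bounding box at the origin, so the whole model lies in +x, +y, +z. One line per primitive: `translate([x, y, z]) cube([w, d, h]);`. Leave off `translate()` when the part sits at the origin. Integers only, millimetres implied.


translate([0, 0, 735]) cube([1755, 939, 43]);
translate([52, 52, 0]) cube([58, 58, 735]);
translate([1645, 52, 0]) cube([58, 58, 735]);
translate([52, 829, 0]) cube([58, 58, 735]);
translate([1645, 829, 0]) cube([58, 58, 735]);
translate([110, 52, 616]) cube([1535, 58, 119]);
translate([110, 829, 616]) cube([1535, 58, 119]);
translate([52, 110, 616]) cube([58, 719, 119]);
translate([1645, 110, 616]) cube([58, 719, 119]);


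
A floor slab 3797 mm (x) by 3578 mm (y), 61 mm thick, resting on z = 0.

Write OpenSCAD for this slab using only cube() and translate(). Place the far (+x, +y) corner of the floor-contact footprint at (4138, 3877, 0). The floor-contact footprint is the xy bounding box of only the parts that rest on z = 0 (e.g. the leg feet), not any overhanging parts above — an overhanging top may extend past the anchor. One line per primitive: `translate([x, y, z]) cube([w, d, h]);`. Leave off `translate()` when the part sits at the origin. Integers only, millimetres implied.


translate([341, 299, 0]) cube([3797, 3578, 61]);


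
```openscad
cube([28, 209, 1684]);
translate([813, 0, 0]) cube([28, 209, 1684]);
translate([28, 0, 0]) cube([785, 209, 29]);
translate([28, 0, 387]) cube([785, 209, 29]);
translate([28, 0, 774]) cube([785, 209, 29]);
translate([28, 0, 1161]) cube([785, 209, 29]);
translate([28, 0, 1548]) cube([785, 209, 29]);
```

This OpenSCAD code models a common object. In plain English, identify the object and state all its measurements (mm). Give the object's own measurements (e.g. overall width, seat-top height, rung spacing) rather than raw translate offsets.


An open bookshelf. Two side panels, each 28 mm thick, 209 mm deep and 1684 mm tall, stand 841 mm apart (outside-to-outside). Between them sit 5 shelves, each 29 mm thick and 209 mm deep, spanning the full gap between the sides. The bottom shelf rests on the floor (its underside at z = 0) and the clear gap between one shelf's top and the next shelf's underside is 358 mm.


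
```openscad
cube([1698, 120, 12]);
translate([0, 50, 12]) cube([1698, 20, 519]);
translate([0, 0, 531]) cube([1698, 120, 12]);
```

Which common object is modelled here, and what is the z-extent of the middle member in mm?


An I-beam. The web height is 519 mm.

Two wide flanges with a thin centred web — an I-beam. Overall 543 mm minus two 12 mm flanges gives a web of 543 − 2·12 = 519 mm.


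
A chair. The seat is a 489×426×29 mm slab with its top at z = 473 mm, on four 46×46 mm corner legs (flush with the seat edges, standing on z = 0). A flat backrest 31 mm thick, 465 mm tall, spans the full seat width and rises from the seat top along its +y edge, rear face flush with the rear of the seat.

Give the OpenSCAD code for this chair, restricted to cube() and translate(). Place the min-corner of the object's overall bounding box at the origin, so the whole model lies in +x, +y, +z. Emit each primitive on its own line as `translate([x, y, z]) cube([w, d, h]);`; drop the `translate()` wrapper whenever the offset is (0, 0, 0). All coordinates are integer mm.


translate([0, 0, 444]) cube([489, 426, 29]);
cube([46, 46, 444]);
translate([443, 0, 0]) cube([46, 46, 444]);
translate([0, 380, 0]) cube([46, 46, 444]);
translate([443, 380, 0]) cube([46, 46, 444]);
translate([0, 395, 473]) cube([489, 31, 465]);


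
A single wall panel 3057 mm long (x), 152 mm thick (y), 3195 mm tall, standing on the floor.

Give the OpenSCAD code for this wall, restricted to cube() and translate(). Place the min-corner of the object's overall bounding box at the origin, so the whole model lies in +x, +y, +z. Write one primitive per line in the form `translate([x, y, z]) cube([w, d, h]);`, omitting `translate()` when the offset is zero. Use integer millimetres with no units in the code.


cube([3057, 152, 3195]);


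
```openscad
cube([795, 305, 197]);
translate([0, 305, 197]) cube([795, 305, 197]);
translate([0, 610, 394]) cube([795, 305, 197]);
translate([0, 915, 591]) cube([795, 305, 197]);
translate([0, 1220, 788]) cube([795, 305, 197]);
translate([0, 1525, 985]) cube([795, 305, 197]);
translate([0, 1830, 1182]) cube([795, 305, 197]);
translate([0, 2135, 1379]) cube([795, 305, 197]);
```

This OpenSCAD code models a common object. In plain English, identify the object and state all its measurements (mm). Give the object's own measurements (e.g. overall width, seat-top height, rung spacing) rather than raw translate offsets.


A straight staircase of 8 solid steps. Each step is 795 mm wide (x), 305 mm deep (y, the going) and 197 mm tall (the rise). The first step rests on the floor; each subsequent step sits one going further in +y and one rise higher in +z, directly behind and above the previous step with no overlap.


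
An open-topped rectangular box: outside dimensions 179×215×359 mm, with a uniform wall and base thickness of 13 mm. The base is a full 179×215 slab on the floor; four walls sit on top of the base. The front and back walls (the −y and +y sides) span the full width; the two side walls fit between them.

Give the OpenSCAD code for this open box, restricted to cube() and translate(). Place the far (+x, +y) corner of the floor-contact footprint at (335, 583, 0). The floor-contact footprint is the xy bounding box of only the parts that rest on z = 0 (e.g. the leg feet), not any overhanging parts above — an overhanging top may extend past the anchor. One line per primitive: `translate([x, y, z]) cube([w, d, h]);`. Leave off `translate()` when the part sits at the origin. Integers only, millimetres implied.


translate([156, 368, 0]) cube([179, 215, 13]);
translate([156, 368, 13]) cube([179, 13, 346]);
translate([156, 570, 13]) cube([179, 13, 346]);
translate([156, 381, 13]) cube([13, 189, 346]);
translate([322, 381, 13]) cube([13, 189, 346]);


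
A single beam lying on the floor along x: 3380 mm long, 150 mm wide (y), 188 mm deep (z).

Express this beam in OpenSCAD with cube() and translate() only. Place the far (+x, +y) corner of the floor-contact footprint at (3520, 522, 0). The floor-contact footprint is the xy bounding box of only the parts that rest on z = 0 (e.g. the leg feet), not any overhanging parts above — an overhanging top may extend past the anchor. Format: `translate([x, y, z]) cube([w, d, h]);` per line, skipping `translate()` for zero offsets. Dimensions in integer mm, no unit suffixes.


translate([140, 372, 0]) cube([3380, 150, 188]);


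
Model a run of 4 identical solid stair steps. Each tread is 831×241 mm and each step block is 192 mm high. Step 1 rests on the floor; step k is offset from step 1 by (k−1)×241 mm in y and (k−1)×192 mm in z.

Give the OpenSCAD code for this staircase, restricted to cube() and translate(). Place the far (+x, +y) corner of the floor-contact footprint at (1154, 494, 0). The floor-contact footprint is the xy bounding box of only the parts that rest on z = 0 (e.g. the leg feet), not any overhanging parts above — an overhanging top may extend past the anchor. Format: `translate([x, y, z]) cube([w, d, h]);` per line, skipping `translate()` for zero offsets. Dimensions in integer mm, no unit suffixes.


translate([323, 253, 0]) cube([831, 241, 192]);
translate([323, 494, 192]) cube([831, 241, 192]);
translate([323, 735, 384]) cube([831, 241, 192]);
translate([323, 976, 576]) cube([831, 241, 192]);


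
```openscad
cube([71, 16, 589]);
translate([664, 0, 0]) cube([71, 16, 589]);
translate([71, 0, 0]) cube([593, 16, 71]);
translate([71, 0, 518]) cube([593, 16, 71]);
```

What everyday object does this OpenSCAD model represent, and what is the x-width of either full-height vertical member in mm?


A picture frame. The border width is 71 mm.

Four thin pieces enclosing a rectangular opening — a picture frame. The two full-height stiles are 589 mm tall; the top rail sits at z = 518 and is 71 mm tall, so the border above the opening is 589 − 518 = 71 mm, matching the stile x-width.


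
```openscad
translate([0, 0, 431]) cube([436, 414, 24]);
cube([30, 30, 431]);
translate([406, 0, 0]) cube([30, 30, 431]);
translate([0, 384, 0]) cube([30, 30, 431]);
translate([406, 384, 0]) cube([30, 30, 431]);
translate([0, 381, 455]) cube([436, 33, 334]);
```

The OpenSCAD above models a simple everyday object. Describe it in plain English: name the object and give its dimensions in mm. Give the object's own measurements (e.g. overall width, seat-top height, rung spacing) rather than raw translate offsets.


A chair. The seat is a 436×414×24 mm slab with its top at z = 455 mm, on four 30×30 mm corner legs (flush with the seat edges, standing on z = 0). A flat backrest 33 mm thick, 334 mm tall, spans the full seat width and rises from the seat top along its +y edge, rear face flush with the rear of the seat.
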